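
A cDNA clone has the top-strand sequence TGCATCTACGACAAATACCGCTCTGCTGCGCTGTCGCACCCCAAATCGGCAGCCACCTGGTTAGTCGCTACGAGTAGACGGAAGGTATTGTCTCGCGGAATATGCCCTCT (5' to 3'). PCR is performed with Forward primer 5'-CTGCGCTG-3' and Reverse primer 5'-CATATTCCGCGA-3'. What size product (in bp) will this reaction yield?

Scanning the template, CTGCGCTG occurs at positions 26–33; this primer anneals to the bottom strand there with its 3' end pointing downstream.
Taking the reverse complement of CATATTCCGCGA gives TCGCGGAATATG, found at positions 93–104 on the template; the primer anneals here to the top strand with its 3' end pointing upstream.
The product runs from position 26 to position 104, so its length is 104 − 26 + 1 = 79 bp.

79 bp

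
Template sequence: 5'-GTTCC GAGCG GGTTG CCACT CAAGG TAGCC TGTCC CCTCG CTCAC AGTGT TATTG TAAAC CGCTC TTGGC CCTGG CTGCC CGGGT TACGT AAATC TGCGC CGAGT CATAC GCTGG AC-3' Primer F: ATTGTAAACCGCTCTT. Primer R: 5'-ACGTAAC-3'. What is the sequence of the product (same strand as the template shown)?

Scanning the template, ATTGTAAACCGCTCTT occurs at positions 52–67; this primer anneals to the bottom strand there with its 3' end pointing downstream.
The reverse primer's reverse complement is GTTACGT, which matches the template at positions 84–90.
The product is the template from position 52 through 90 (39 bp).

5'-ATTGTAAACCGCTCTTGGCCCTGGCTGCCCGGGTTACGT-3'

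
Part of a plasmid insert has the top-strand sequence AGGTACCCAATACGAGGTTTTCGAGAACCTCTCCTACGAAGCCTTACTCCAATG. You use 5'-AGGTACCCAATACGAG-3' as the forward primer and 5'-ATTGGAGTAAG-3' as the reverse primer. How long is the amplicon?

Scanning the template, AGGTACCCAATACGAG occurs at positions 1–16; this primer anneals to the bottom strand there with its 3' end pointing downstream.
Taking the reverse complement of ATTGGAGTAAG gives CTTACTCCAAT, found at positions 43–53 on the template; the primer anneals here to the top strand with its 3' end pointing upstream.
The product runs from position 1 to position 53, so its length is 53 − 1 + 1 = 53 bp.

53 bp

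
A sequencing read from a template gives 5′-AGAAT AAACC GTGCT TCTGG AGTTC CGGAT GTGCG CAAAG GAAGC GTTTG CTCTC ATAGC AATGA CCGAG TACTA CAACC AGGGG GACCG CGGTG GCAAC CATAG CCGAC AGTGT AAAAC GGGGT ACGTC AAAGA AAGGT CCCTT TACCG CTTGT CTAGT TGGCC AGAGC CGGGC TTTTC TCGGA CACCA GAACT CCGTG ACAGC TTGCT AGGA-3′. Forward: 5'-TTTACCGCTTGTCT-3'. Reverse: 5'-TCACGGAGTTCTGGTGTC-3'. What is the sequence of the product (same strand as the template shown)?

5'-TTTACCGCTTGTCTAGTTGGCCAGAGCCGGGCTTTTCTCGGACACCAGAACTCCGTGA-3'

The forward primer matches the template at positions 144–157.
Taking the reverse complement of TCACGGAGTTCTGGTGTC gives GACACCAGAACTCCGTGA, found at positions 184–201 on the template; the primer anneals here to the top strand with its 3' end pointing upstream.
The product is the template from position 144 through 201 (58 bp).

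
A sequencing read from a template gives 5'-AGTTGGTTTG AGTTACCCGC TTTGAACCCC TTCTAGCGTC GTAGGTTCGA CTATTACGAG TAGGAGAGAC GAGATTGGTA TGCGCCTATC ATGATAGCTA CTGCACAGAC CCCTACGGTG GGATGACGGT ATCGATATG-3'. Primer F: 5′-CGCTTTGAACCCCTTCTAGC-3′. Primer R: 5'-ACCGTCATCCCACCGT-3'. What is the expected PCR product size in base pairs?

113 bp

Forward primer CGCTTTGAACCCCTTCTAGC is found on the top strand at positions 18–37.
The reverse primer's reverse complement is ACGGTGGGATGACGGT, which matches the template at positions 115–130.
Amplicon spans positions 18–130: 113 bp.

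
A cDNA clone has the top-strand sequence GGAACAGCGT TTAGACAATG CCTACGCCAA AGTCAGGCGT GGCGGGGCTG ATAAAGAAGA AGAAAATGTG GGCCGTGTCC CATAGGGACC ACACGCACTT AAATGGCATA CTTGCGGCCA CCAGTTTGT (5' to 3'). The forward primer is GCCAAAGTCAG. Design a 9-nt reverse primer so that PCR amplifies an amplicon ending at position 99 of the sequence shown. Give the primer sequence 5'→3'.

The forward primer binds at positions 26–36; the product's 3' end on the top strand is position 99.
The reverse primer anneals to the top strand over positions 91–99, i.e. to ACACGCACT.
Its sequence written 5'→3' is the reverse complement: AGTGCGTGT.

5'-AGTGCGTGT-3'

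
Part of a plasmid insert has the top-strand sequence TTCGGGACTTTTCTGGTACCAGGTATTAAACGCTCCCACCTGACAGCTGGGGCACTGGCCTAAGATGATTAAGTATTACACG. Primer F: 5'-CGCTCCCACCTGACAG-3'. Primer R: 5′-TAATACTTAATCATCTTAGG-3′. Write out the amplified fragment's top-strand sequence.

Scanning the template, CGCTCCCACCTGACAG occurs at positions 31–46; this primer anneals to the bottom strand there with its 3' end pointing downstream.
The reverse primer's reverse complement is CCTAAGATGATTAAGTATTA, which matches the template at positions 59–78.
The product is the template from position 31 through 78 (48 bp).

5'-CGCTCCCACCTGACAGCTGGGGCACTGGCCTAAGATGATTAAGTATTA-3'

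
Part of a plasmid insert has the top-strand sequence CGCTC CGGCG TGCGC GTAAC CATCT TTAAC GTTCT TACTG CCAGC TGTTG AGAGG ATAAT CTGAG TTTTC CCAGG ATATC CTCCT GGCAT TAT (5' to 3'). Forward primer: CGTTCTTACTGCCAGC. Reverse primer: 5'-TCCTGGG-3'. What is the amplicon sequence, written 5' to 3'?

The forward primer matches the template at positions 30–45.
Taking the reverse complement of TCCTGGG gives CCCAGGA, found at positions 70–76 on the template; the primer anneals here to the top strand with its 3' end pointing upstream.
The product is the template from position 30 through 76 (47 bp).

5'-CGTTCTTACTGCCAGCTGTTGAGAGGATAATCTGAGTTTTCCCAGGA-3'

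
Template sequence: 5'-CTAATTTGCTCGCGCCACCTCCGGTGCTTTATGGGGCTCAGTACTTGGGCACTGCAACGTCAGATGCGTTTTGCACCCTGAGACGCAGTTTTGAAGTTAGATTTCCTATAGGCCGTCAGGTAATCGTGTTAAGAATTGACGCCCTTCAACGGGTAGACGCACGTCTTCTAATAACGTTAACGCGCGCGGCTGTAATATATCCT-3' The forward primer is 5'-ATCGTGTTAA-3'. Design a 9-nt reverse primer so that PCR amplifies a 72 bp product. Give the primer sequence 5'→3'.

The forward primer binds at positions 123–132, so a 72 bp product ends at position 123 + 72 − 1 = 194.
The reverse primer anneals to the top strand over positions 186–194, i.e. to GCGGCTGTA.
Its sequence written 5'→3' is the reverse complement: TACAGCCGC.

5'-TACAGCCGC-3'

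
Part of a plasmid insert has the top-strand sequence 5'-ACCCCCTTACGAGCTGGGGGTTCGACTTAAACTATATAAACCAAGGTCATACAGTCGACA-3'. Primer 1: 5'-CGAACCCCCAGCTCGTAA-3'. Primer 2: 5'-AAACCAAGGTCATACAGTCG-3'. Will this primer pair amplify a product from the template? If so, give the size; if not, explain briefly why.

No product — the primers' 3' ends point away from each other.

Primer 1 (CGAACCCCCAGCTCGTAA) has reverse complement TTACGAGCTGGGGGTTCG, which matches the top strand at positions 7–24; primer 1 anneals to the top strand there with its 3' end pointing upstream toward position 7.
Primer 2 (AAACCAAGGTCATACAGTCG) matches the top strand directly at positions 38–57; it anneals to the bottom strand with its 3' end pointing downstream toward position 57.
The 3' ends diverge (primer 1 extends toward position 1, primer 2 toward position 60), so the primers never converge on a shared product.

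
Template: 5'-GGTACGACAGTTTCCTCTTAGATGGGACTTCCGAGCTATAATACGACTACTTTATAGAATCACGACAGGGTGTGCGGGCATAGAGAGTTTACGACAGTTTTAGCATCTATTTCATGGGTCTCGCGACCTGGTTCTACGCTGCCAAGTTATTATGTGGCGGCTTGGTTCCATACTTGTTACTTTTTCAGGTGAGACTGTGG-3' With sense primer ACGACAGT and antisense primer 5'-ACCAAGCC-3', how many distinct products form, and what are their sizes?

The forward primer ACGACAGT matches the top strand at positions 4–11, 91–98.
The reverse primer's reverse complement is GGCTTGGT, matching at positions 159–166.
Each forward site pairs with the reverse site to give a product ending at position 166: sizes 163, 76 bp.

Two products: 163 bp, 76 bp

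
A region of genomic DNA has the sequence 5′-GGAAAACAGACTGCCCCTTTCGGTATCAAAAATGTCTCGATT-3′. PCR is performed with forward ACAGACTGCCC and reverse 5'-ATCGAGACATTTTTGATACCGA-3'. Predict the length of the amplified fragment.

36 bp

Scanning the template, ACAGACTGCCC occurs at positions 6–16; this primer anneals to the bottom strand there with its 3' end pointing downstream.
Taking the reverse complement of ATCGAGACATTTTTGATACCGA gives TCGGTATCAAAAATGTCTCGAT, found at positions 20–41 on the template; the primer anneals here to the top strand with its 3' end pointing upstream.
The product runs from position 6 to position 41, so its length is 41 − 6 + 1 = 36 bp.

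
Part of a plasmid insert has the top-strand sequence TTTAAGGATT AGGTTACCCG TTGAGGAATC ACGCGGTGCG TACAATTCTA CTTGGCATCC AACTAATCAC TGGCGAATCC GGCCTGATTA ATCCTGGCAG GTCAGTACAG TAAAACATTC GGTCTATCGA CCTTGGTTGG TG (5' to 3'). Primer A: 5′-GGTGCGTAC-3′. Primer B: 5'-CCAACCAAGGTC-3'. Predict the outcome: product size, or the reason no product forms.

Yes — a 106 bp product.

Primer A (GGTGCGTAC) matches the top strand at positions 35–43; it acts as a forward primer.
Primer B's reverse complement is GACCTTGGTTGG, matching the top strand at positions 129–140; it acts as a reverse primer.
The 3' ends face each other across positions 35–140, giving a 106 bp product.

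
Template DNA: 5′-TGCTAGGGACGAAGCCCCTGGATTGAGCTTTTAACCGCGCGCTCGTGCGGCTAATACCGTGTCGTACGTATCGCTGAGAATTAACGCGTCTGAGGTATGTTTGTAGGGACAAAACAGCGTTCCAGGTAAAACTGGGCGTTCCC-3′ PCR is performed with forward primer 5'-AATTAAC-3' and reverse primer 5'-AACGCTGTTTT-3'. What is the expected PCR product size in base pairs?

Forward primer AATTAAC is found on the top strand at positions 79–85.
The reverse primer's reverse complement is AAAACAGCGTT, which matches the template at positions 111–121.
Amplicon spans positions 79–121: 43 bp.

43 bp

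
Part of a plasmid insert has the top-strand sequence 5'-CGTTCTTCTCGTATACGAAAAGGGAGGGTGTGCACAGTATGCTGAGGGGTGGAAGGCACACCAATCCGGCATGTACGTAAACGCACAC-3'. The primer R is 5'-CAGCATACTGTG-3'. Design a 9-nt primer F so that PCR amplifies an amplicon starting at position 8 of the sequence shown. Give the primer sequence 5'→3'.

5'-CTCGTATAC-3'

The reverse primer's reverse complement CACAGTATGCTG matches the template at positions 33–44; the product starts at position 8.
The forward primer is identical to the top strand over positions 8–16: CTCGTATAC.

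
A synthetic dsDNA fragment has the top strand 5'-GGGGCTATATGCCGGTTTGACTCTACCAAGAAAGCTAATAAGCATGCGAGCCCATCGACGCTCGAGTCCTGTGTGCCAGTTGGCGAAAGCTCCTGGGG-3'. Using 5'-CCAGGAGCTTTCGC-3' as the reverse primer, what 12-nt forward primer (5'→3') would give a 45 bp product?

5'-CCATCGACGCTC-3'

The reverse primer's reverse complement GCGAAAGCTCCTGG matches the template at positions 83–96, so the product ends at position 96.
A 45 bp product then starts at position 96 − 45 + 1 = 52.
The forward primer is identical to the top strand there: CCATCGACGCTC.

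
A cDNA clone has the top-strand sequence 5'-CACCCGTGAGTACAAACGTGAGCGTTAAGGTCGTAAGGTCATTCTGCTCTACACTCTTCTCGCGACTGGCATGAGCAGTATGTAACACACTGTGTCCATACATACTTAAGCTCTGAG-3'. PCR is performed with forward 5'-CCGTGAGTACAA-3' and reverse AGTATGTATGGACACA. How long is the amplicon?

Scanning the template, CCGTGAGTACAA occurs at positions 4–15; this primer anneals to the bottom strand there with its 3' end pointing downstream.
Taking the reverse complement of AGTATGTATGGACACA gives TGTGTCCATACATACT, found at positions 91–106 on the template; the primer anneals here to the top strand with its 3' end pointing upstream.
Amplicon spans positions 4–106: 103 bp.

103 bp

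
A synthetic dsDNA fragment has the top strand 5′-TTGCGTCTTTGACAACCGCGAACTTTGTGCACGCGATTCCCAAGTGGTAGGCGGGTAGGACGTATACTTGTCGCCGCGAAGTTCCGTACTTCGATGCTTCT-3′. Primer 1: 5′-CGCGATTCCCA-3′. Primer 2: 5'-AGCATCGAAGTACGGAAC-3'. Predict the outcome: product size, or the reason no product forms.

Primer 1 (CGCGATTCCCA) matches the top strand at positions 32–42; it acts as a forward primer.
Primer 2's reverse complement is GTTCCGTACTTCGATGCT, matching the top strand at positions 81–98; it acts as a reverse primer.
The 3' ends face each other across positions 32–98, giving a 67 bp product.

Yes — a 67 bp product.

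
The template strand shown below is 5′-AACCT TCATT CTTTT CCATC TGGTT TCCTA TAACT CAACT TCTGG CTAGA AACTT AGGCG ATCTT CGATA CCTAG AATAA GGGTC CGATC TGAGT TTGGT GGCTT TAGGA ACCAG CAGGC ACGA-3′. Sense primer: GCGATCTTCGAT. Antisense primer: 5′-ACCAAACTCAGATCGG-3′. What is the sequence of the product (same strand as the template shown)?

5'-GCGATCTTCGATACCTAGAATAAGGGTCCGATCTGAGTTTGGT-3'

Scanning the template, GCGATCTTCGAT occurs at positions 58–69; this primer anneals to the bottom strand there with its 3' end pointing downstream.
The reverse primer's reverse complement is CCGATCTGAGTTTGGT, which matches the template at positions 85–100.
The product is the template from position 58 through 100 (43 bp).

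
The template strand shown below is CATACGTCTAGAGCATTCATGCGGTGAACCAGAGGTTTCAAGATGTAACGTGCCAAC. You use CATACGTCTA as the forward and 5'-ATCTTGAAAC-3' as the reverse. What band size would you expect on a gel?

Scanning the template, CATACGTCTA occurs at positions 1–10; this primer anneals to the bottom strand there with its 3' end pointing downstream.
Taking the reverse complement of ATCTTGAAAC gives GTTTCAAGAT, found at positions 35–44 on the template; the primer anneals here to the top strand with its 3' end pointing upstream.
The product runs from position 1 to position 44, so its length is 44 − 1 + 1 = 44 bp.

44 bp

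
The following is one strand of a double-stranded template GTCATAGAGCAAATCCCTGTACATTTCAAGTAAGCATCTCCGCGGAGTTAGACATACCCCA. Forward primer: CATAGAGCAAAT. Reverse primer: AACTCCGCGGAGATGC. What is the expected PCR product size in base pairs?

47 bp

Forward primer CATAGAGCAAAT is found on the top strand at positions 3–14.
The reverse primer's reverse complement is GCATCTCCGCGGAGTT, which matches the template at positions 34–49.
Amplicon spans positions 3–49: 47 bp.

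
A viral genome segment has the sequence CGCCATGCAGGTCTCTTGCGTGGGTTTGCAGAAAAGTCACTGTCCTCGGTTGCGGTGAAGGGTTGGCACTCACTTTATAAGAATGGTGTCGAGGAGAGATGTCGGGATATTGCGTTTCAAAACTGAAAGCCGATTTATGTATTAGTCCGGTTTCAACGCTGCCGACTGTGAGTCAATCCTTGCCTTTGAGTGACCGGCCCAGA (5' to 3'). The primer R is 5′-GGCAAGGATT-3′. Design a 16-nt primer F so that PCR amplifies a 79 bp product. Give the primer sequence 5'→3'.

5'-GATATTGCGTTTCAAA-3'

The reverse primer's reverse complement AATCCTTGCC matches the template at positions 175–184, so the product ends at position 184.
A 79 bp product then starts at position 184 − 79 + 1 = 106.
The forward primer is identical to the top strand there: GATATTGCGTTTCAAA.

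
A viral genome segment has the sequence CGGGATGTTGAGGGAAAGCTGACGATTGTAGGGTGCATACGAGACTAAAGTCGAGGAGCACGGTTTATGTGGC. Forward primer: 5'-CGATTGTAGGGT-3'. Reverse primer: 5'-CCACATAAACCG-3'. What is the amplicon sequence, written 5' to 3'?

Scanning the template, CGATTGTAGGGT occurs at positions 23–34; this primer anneals to the bottom strand there with its 3' end pointing downstream.
Taking the reverse complement of CCACATAAACCG gives CGGTTTATGTGG, found at positions 61–72 on the template; the primer anneals here to the top strand with its 3' end pointing upstream.
The product is the template from position 23 through 72 (50 bp).

5'-CGATTGTAGGGTGCATACGAGACTAAAGTCGAGGAGCACGGTTTATGTGG-3'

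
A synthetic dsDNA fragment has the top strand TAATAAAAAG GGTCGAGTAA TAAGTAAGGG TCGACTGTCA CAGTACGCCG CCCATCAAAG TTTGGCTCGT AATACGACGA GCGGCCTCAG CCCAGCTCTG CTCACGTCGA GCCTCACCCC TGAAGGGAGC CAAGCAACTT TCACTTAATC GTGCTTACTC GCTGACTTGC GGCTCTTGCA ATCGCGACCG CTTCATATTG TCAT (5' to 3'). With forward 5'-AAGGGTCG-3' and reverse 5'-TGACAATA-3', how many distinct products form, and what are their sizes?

Two products: 196 bp, 178 bp

The forward primer AAGGGTCG matches the top strand at positions 8–15, 26–33.
The reverse primer's reverse complement is TATTGTCA, matching at positions 196–203.
Each forward site pairs with the reverse site to give a product ending at position 203: sizes 196, 178 bp.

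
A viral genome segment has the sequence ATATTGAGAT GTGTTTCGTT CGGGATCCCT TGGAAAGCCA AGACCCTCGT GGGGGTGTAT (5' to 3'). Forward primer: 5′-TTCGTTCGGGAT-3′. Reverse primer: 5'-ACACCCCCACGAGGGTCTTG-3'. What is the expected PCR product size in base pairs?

44 bp

Forward primer TTCGTTCGGGAT is found on the top strand at positions 15–26.
Taking the reverse complement of ACACCCCCACGAGGGTCTTG gives CAAGACCCTCGTGGGGGTGT, found at positions 39–58 on the template; the primer anneals here to the top strand with its 3' end pointing upstream.
Product length = (reverse-primer end) − (forward-primer start) + 1 = 58 − 15 + 1 = 44 bp.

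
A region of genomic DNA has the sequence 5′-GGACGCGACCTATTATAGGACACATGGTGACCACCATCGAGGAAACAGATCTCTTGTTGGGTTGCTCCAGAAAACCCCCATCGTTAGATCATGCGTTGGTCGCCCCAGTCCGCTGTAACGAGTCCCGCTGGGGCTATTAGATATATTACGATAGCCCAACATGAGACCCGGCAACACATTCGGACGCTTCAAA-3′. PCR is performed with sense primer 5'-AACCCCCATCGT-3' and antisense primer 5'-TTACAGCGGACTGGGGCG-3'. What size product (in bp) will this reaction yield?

The forward primer matches the template at positions 73–84.
Taking the reverse complement of TTACAGCGGACTGGGGCG gives CGCCCCAGTCCGCTGTAA, found at positions 101–118 on the template; the primer anneals here to the top strand with its 3' end pointing upstream.
Product length = (reverse-primer end) − (forward-primer start) + 1 = 118 − 73 + 1 = 46 bp.

46 bp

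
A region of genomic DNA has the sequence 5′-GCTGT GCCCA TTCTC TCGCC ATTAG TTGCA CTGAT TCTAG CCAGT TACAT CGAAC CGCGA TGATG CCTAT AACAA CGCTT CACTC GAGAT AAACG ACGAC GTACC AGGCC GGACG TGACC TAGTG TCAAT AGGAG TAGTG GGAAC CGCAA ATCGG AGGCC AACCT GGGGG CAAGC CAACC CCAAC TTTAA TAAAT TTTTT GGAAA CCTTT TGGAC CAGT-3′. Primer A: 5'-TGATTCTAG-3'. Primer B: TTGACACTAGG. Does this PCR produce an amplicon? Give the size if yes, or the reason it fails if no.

Primer A (TGATTCTAG) matches the top strand at positions 32–40; it acts as a forward primer.
Primer B's reverse complement is CCTAGTGTCAA, matching the top strand at positions 119–129; it acts as a reverse primer.
The 3' ends face each other across positions 32–129, giving a 98 bp product.

Yes — a 98 bp product.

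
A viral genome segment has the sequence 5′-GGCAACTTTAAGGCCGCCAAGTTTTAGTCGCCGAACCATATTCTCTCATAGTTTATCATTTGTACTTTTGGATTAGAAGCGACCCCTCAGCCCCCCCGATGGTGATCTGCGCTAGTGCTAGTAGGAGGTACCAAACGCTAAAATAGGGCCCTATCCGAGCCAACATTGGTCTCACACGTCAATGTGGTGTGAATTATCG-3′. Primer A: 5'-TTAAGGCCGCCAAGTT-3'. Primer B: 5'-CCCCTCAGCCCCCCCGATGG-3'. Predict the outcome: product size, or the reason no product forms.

No product — both primers anneal to the same strand and extend in the same direction.

Primer A (TTAAGGCCGCCAAGTT) matches the top strand at positions 8–23 (3' end points downstream).
Primer B (CCCCTCAGCCCCCCCGATGG) also matches the top strand directly, at positions 83–102 — its reverse complement CCATCGGGGGGGCTGAGGGG is not present.
Both primers anneal to the bottom strand with 3' ends pointing the same way, so neither can prime synthesis back toward the other.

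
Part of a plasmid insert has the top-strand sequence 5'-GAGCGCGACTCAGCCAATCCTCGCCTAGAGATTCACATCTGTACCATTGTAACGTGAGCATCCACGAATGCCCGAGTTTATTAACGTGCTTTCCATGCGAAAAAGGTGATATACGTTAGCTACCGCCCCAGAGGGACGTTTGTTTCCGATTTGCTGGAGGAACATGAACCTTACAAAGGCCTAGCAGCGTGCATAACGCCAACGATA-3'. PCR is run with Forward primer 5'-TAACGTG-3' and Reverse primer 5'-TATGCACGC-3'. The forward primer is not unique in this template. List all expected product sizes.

The forward primer TAACGTG matches the top strand at positions 50–56, 82–88.
The reverse primer's reverse complement is GCGTGCATA, matching at positions 187–195.
Each forward site pairs with the reverse site to give a product ending at position 195: sizes 146, 114 bp.

146 bp, 114 bp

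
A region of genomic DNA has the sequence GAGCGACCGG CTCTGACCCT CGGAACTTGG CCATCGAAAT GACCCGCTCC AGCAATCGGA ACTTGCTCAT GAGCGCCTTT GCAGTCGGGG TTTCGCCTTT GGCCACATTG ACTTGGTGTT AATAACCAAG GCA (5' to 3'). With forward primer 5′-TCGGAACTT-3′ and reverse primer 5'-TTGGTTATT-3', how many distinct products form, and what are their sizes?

Two products: 110 bp, 74 bp

The forward primer TCGGAACTT matches the top strand at positions 20–28, 56–64.
The reverse primer's reverse complement is AATAACCAA, matching at positions 121–129.
Each forward site pairs with the reverse site to give a product ending at position 129: sizes 110, 74 bp.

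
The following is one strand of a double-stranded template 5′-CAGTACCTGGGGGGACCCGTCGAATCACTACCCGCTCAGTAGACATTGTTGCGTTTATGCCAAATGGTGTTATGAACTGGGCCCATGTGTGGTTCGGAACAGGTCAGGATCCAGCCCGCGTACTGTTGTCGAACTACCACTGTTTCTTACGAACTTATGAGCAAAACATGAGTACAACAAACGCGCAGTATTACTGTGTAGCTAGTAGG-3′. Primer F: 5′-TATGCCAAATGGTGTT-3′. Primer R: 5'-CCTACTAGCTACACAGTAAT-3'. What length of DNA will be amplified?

154 bp

Scanning the template, TATGCCAAATGGTGTT occurs at positions 56–71; this primer anneals to the bottom strand there with its 3' end pointing downstream.
Reverse complement of the reverse primer: ATTACTGTGTAGCTAGTAGG. This occurs on the top strand at positions 190–209.
The product runs from position 56 to position 209, so its length is 209 − 56 + 1 = 154 bp.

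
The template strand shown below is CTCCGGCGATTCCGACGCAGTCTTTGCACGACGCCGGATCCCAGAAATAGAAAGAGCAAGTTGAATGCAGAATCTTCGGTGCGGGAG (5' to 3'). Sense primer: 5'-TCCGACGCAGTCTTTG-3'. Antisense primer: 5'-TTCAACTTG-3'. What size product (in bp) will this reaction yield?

Forward primer TCCGACGCAGTCTTTG is found on the top strand at positions 11–26.
The reverse primer's reverse complement is CAAGTTGAA, which matches the template at positions 57–65.
Amplicon spans positions 11–65: 55 bp.

55 bp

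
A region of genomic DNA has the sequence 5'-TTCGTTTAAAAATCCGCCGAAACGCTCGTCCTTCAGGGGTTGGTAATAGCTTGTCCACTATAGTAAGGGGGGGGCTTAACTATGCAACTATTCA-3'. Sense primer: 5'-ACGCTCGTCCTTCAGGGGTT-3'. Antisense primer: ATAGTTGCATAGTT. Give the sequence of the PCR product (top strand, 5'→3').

Forward primer ACGCTCGTCCTTCAGGGGTT is found on the top strand at positions 22–41.
Taking the reverse complement of ATAGTTGCATAGTT gives AACTATGCAACTAT, found at positions 78–91 on the template; the primer anneals here to the top strand with its 3' end pointing upstream.
The product is the template from position 22 through 91 (70 bp).

5'-ACGCTCGTCCTTCAGGGGTTGGTAATAGCTTGTCCACTATAGTAAGGGGGGGGCTTAACTATGCAACTAT-3'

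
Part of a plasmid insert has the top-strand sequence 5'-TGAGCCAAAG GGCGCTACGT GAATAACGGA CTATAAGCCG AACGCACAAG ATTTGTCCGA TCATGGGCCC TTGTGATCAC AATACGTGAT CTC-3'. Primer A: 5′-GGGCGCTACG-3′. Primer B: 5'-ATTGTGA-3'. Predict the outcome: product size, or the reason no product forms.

Primer A (GGGCGCTACG) matches the top strand at positions 10–19; it acts as a forward primer.
Primer B's reverse complement is TCACAAT, matching the top strand at positions 77–83; it acts as a reverse primer.
The 3' ends face each other across positions 10–83, giving a 74 bp product.

Yes — a 74 bp product.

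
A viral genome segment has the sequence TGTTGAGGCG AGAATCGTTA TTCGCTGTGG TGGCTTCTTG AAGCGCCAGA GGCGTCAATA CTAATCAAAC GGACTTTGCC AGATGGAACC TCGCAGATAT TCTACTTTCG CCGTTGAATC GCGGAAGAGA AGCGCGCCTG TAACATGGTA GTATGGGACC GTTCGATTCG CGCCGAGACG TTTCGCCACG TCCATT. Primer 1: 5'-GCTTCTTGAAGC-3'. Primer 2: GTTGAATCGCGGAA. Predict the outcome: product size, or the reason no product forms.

No product — both primers anneal to the same strand and extend in the same direction.

Primer 1 (GCTTCTTGAAGC) matches the top strand at positions 33–44 (3' end points downstream).
Primer 2 (GTTGAATCGCGGAA) also matches the top strand directly, at positions 113–126 — its reverse complement TTCCGCGATTCAAC is not present.
Both primers anneal to the bottom strand with 3' ends pointing the same way, so neither can prime synthesis back toward the other.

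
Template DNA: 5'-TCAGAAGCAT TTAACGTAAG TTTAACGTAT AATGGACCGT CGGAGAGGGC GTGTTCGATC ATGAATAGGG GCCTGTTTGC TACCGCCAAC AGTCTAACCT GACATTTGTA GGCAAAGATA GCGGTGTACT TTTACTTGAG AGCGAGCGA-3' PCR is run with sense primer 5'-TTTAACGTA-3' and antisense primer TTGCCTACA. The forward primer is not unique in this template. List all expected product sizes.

The forward primer TTTAACGTA matches the top strand at positions 10–18, 21–29.
The reverse primer's reverse complement is TGTAGGCAA, matching at positions 107–115.
Each forward site pairs with the reverse site to give a product ending at position 115: sizes 106, 95 bp.

106 bp, 95 bp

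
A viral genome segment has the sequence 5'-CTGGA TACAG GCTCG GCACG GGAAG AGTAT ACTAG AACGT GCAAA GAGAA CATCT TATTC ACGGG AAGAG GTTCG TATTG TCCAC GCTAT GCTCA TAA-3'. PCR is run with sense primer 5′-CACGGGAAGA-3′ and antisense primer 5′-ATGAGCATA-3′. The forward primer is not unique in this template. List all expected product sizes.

80 bp, 37 bp

The forward primer CACGGGAAGA matches the top strand at positions 17–26, 60–69.
The reverse primer's reverse complement is TATGCTCAT, matching at positions 88–96.
Each forward site pairs with the reverse site to give a product ending at position 96: sizes 80, 37 bp.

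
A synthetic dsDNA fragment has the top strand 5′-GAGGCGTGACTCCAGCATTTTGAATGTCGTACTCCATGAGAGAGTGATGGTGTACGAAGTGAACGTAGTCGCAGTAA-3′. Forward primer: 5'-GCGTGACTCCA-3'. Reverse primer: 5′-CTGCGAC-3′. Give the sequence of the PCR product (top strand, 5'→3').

Scanning the template, GCGTGACTCCA occurs at positions 4–14; this primer anneals to the bottom strand there with its 3' end pointing downstream.
Reverse complement of the reverse primer: GTCGCAG. This occurs on the top strand at positions 68–74.
The product is the template from position 4 through 74 (71 bp).

5'-GCGTGACTCCAGCATTTTGAATGTCGTACTCCATGAGAGAGTGATGGTGTACGAAGTGAACGTAGTCGCAG-3'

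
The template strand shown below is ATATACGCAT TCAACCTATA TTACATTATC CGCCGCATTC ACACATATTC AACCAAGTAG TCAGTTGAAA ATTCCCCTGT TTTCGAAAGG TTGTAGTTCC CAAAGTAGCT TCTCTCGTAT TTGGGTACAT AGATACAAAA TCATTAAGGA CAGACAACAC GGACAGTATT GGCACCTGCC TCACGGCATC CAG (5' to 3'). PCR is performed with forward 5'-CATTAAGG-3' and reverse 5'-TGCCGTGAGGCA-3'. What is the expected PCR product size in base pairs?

Forward primer CATTAAGG is found on the top strand at positions 142–149.
Reverse complement of the reverse primer: TGCCTCACGGCA. This occurs on the top strand at positions 177–188.
Amplicon spans positions 142–188: 47 bp.

47 bp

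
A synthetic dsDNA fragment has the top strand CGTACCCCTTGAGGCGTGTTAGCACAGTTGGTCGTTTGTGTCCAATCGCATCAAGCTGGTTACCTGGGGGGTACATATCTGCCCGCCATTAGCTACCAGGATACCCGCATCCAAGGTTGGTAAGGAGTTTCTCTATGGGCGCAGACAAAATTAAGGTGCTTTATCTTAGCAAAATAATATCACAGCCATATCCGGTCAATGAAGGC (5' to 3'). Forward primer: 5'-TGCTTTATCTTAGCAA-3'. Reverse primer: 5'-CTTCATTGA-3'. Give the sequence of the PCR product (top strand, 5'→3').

5'-TGCTTTATCTTAGCAAAATAATATCACAGCCATATCCGGTCAATGAAG-3'

Forward primer TGCTTTATCTTAGCAA is found on the top strand at positions 157–172.
Taking the reverse complement of CTTCATTGA gives TCAATGAAG, found at positions 196–204 on the template; the primer anneals here to the top strand with its 3' end pointing upstream.
The product is the template from position 157 through 204 (48 bp).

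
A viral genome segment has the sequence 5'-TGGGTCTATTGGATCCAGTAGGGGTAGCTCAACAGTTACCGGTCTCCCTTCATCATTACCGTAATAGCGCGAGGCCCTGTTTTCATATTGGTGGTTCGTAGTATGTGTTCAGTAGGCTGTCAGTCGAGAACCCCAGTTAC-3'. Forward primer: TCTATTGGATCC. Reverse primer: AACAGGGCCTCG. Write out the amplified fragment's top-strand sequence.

5'-TCTATTGGATCCAGTAGGGGTAGCTCAACAGTTACCGGTCTCCCTTCATCATTACCGTAATAGCGCGAGGCCCTGTT-3'

Scanning the template, TCTATTGGATCC occurs at positions 5–16; this primer anneals to the bottom strand there with its 3' end pointing downstream.
The reverse primer's reverse complement is CGAGGCCCTGTT, which matches the template at positions 70–81.
The product is the template from position 5 through 81 (77 bp).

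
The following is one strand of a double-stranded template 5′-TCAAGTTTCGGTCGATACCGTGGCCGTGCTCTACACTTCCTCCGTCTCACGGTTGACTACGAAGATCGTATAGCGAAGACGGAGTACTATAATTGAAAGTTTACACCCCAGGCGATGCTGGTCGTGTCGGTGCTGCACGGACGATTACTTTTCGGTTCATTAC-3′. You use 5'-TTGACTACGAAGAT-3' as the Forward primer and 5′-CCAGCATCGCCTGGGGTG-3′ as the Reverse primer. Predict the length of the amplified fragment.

Scanning the template, TTGACTACGAAGAT occurs at positions 53–66; this primer anneals to the bottom strand there with its 3' end pointing downstream.
Taking the reverse complement of CCAGCATCGCCTGGGGTG gives CACCCCAGGCGATGCTGG, found at positions 104–121 on the template; the primer anneals here to the top strand with its 3' end pointing upstream.
Amplicon spans positions 53–121: 69 bp.

69 bp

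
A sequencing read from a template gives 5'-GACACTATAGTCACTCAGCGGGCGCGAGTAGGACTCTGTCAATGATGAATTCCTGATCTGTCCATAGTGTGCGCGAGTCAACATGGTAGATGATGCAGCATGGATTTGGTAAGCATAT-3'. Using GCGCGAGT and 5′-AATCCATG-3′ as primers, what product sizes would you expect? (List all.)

The forward primer GCGCGAGT matches the top strand at positions 22–29, 71–78.
The reverse primer's reverse complement is CATGGATT, matching at positions 99–106.
Each forward site pairs with the reverse site to give a product ending at position 106: sizes 85, 36 bp.

85 bp, 36 bp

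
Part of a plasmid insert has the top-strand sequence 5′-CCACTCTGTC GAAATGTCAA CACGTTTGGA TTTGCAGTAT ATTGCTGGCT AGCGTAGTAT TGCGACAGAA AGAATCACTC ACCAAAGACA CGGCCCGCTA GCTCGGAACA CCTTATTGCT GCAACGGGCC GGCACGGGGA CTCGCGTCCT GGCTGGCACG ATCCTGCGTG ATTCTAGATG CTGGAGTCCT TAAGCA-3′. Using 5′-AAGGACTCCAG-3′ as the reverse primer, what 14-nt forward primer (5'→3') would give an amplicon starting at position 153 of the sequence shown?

The reverse primer's reverse complement CTGGAGTCCTT matches the template at positions 181–191; the product starts at position 153.
The forward primer is identical to the top strand over positions 153–166: CTGGCACGATCCTG.

5'-CTGGCACGATCCTG-3'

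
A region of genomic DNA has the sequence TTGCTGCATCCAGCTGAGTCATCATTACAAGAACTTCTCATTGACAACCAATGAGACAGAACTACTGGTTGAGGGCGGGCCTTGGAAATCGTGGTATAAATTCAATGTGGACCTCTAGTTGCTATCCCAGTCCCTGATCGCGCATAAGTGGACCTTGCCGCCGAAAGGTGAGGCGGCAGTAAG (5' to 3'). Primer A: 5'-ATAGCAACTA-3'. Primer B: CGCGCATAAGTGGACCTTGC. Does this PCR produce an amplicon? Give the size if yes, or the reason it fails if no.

Primer A (ATAGCAACTA) has reverse complement TAGTTGCTAT, which matches the top strand at positions 116–125; primer A anneals to the top strand there with its 3' end pointing upstream toward position 116.
Primer B (CGCGCATAAGTGGACCTTGC) matches the top strand directly at positions 139–158; it anneals to the bottom strand with its 3' end pointing downstream toward position 158.
The 3' ends diverge (primer A extends toward position 1, primer B toward position 183), so the primers never converge on a shared product.

No product — the primers' 3' ends point away from each other.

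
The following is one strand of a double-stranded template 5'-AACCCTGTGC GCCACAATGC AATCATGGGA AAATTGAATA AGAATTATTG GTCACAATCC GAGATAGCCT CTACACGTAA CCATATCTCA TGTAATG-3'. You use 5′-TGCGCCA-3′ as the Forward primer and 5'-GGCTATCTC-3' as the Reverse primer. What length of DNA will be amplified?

Scanning the template, TGCGCCA occurs at positions 8–14; this primer anneals to the bottom strand there with its 3' end pointing downstream.
Reverse complement of the reverse primer: GAGATAGCC. This occurs on the top strand at positions 61–69.
The product runs from position 8 to position 69, so its length is 69 − 8 + 1 = 62 bp.

62 bp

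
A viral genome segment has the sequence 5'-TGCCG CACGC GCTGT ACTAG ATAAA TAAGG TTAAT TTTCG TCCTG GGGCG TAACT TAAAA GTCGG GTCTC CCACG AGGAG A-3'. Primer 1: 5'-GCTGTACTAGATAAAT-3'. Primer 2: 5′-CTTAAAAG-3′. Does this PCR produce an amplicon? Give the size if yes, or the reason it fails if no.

Primer 1 (GCTGTACTAGATAAAT) matches the top strand at positions 11–26 (3' end points downstream).
Primer 2 (CTTAAAAG) also matches the top strand directly, at positions 54–61 — its reverse complement CTTTTAAG is not present.
Both primers anneal to the bottom strand with 3' ends pointing the same way, so neither can prime synthesis back toward the other.

No product — both primers anneal to the same strand and extend in the same direction.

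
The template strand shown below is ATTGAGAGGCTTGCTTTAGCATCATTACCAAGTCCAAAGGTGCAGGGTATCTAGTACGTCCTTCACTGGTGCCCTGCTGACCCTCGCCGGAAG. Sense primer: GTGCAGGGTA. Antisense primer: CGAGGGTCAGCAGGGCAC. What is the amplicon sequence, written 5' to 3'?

5'-GTGCAGGGTATCTAGTACGTCCTTCACTGGTGCCCTGCTGACCCTCG-3'

The forward primer matches the template at positions 40–49.
Reverse complement of the reverse primer: GTGCCCTGCTGACCCTCG. This occurs on the top strand at positions 69–86.
The product is the template from position 40 through 86 (47 bp).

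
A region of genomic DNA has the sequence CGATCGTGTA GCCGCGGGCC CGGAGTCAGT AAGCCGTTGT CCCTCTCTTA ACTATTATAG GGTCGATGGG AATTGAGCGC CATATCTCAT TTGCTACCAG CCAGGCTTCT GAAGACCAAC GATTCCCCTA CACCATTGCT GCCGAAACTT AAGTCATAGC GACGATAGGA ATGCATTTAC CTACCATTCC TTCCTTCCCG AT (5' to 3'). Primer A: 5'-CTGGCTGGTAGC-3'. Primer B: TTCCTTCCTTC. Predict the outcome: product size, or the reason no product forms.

Primer A (CTGGCTGGTAGC) has reverse complement GCTACCAGCCAG, which matches the top strand at positions 93–104; primer A anneals to the top strand there with its 3' end pointing upstream toward position 93.
Primer B (TTCCTTCCTTC) matches the top strand directly at positions 187–197; it anneals to the bottom strand with its 3' end pointing downstream toward position 197.
The 3' ends diverge (primer A extends toward position 1, primer B toward position 202), so the primers never converge on a shared product.

No product — the primers' 3' ends point away from each other.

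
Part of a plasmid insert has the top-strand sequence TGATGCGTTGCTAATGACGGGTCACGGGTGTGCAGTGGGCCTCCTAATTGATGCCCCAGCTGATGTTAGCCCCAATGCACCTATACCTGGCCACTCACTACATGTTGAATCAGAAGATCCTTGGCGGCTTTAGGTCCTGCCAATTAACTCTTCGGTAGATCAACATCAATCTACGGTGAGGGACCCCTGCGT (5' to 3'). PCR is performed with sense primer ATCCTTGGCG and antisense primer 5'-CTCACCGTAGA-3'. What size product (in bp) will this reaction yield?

64 bp

Scanning the template, ATCCTTGGCG occurs at positions 117–126; this primer anneals to the bottom strand there with its 3' end pointing downstream.
Reverse complement of the reverse primer: TCTACGGTGAG. This occurs on the top strand at positions 170–180.
The product runs from position 117 to position 180, so its length is 180 − 117 + 1 = 64 bp.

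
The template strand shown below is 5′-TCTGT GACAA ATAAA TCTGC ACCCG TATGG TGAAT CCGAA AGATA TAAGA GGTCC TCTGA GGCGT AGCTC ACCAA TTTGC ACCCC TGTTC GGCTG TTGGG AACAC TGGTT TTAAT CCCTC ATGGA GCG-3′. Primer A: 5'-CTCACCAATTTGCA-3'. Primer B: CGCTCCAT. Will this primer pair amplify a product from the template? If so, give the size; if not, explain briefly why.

Primer A (CTCACCAATTTGCA) matches the top strand at positions 68–81; it acts as a forward primer.
Primer B's reverse complement is ATGGAGCG, matching the top strand at positions 121–128; it acts as a reverse primer.
The 3' ends face each other across positions 68–128, giving a 61 bp product.

Yes — a 61 bp product.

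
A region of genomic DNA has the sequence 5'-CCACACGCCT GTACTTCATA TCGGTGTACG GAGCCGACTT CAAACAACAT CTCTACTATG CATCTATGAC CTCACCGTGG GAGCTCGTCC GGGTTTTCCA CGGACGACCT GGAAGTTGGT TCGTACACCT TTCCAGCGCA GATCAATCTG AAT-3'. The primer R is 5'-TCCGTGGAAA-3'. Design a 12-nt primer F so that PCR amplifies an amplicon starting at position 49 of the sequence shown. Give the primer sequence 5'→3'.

The reverse primer's reverse complement TTTCCACGGA matches the template at positions 95–104; the product starts at position 49.
The forward primer is identical to the top strand over positions 49–60: ATCTCTACTATG.

5'-ATCTCTACTATG-3'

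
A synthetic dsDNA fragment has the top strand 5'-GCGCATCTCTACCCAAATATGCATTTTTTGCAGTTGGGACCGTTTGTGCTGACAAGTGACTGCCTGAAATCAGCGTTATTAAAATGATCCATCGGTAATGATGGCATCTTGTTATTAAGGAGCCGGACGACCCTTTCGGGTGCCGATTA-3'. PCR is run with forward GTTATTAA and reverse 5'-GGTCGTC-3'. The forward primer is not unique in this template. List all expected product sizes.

The forward primer GTTATTAA matches the top strand at positions 75–82, 111–118.
The reverse primer's reverse complement is GACGACC, matching at positions 126–132.
Each forward site pairs with the reverse site to give a product ending at position 132: sizes 58, 22 bp.

58 bp, 22 bp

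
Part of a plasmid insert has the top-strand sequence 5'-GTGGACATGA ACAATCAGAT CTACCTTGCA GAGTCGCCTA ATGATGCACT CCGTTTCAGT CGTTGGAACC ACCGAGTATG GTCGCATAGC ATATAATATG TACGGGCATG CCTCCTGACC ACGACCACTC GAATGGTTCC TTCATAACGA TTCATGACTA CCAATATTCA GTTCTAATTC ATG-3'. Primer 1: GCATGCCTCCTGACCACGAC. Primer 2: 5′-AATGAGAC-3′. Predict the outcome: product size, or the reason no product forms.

No product — primer 2 has no binding site in the template.

Primer 2 (AATGAGAC) does not match the top strand, and its reverse complement GTCTCATT does not match either.
With no annealing site for primer 2, no amplification occurs.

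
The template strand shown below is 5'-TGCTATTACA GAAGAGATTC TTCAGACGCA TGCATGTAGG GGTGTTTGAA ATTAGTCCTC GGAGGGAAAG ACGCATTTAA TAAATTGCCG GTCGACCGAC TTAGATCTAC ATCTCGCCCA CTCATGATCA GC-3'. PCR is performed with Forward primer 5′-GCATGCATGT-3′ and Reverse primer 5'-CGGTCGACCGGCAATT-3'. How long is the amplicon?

71 bp

The forward primer matches the template at positions 28–37.
Reverse complement of the reverse primer: AATTGCCGGTCGACCG. This occurs on the top strand at positions 83–98.
Amplicon spans positions 28–98: 71 bp.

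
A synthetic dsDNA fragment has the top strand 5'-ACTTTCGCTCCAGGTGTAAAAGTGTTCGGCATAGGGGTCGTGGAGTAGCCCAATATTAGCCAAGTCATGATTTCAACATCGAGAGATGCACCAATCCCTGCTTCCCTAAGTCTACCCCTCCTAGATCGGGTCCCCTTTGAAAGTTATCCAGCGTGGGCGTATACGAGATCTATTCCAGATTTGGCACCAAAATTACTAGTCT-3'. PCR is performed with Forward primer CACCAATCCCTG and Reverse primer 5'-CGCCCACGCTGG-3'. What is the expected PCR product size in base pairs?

71 bp

The forward primer matches the template at positions 89–100.
The reverse primer's reverse complement is CCAGCGTGGGCG, which matches the template at positions 148–159.
Amplicon spans positions 89–159: 71 bp.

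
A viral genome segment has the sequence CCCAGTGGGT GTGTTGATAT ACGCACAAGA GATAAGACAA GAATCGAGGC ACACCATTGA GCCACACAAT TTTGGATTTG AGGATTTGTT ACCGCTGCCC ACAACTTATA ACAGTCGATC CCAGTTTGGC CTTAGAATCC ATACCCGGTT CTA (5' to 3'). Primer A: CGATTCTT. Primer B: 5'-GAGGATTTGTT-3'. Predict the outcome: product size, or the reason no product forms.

Primer A (CGATTCTT) has reverse complement AAGAATCG, which matches the top strand at positions 39–46; primer A anneals to the top strand there with its 3' end pointing upstream toward position 39.
Primer B (GAGGATTTGTT) matches the top strand directly at positions 80–90; it anneals to the bottom strand with its 3' end pointing downstream toward position 90.
The 3' ends diverge (primer A extends toward position 1, primer B toward position 153), so the primers never converge on a shared product.

No product — the primers' 3' ends point away from each other.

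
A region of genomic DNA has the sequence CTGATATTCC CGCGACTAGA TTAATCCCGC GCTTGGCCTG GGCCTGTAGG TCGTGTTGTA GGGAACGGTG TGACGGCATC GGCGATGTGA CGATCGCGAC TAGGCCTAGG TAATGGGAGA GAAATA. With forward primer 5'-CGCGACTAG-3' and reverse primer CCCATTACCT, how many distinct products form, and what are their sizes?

The forward primer CGCGACTAG matches the top strand at positions 11–19, 95–103.
The reverse primer's reverse complement is AGGTAATGGG, matching at positions 108–117.
Each forward site pairs with the reverse site to give a product ending at position 117: sizes 107, 23 bp.

Two products: 107 bp, 23 bp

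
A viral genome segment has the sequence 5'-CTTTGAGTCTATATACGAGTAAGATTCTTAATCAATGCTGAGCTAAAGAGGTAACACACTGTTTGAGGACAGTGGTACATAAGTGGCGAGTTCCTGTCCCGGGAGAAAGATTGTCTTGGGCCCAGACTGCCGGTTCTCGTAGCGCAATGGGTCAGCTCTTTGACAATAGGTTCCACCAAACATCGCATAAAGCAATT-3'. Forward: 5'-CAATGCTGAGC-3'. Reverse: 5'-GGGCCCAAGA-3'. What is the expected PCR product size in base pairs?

Forward primer CAATGCTGAGC is found on the top strand at positions 33–43.
Taking the reverse complement of GGGCCCAAGA gives TCTTGGGCCC, found at positions 114–123 on the template; the primer anneals here to the top strand with its 3' end pointing upstream.
Amplicon spans positions 33–123: 91 bp.

91 bp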